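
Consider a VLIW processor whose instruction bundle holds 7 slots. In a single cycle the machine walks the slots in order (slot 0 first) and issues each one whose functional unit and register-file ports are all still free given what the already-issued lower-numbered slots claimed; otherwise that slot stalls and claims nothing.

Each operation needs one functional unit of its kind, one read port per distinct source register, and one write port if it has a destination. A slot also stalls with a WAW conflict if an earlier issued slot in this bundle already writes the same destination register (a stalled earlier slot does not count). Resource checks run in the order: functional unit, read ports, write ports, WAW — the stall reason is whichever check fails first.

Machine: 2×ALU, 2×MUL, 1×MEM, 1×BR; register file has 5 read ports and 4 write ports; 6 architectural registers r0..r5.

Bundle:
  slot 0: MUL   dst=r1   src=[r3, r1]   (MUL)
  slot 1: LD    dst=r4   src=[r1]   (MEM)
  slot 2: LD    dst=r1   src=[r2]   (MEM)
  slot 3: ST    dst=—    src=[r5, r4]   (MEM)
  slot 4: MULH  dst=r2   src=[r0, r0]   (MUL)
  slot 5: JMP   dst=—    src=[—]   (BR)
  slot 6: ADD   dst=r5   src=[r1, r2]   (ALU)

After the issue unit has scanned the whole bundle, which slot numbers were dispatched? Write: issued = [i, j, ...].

(0) want 1×MUL +2rd +1wr — yes → AL2|MU1|ME1|BR1|rd3|wr3
(1) want 1×MEM +1rd +1wr — yes → AL2|MU1|ME0|BR1|rd2|wr2
(2) want 1×MEM +1rd +1wr — FU → AL2|MU1|ME0|BR1|rd2|wr2
(3) want 1×MEM +2rd +0wr — FU → AL2|MU1|ME0|BR1|rd2|wr2
(4) want 1×MUL +1rd +1wr — yes → AL2|MU0|ME0|BR1|rd1|wr1
(5) want 1×BR +0rd +0wr — yes → AL2|MU0|ME0|BR0|rd1|wr1
(6) want 1×ALU +2rd +1wr — RD_PORT → AL2|MU0|ME0|BR0|rd1|wr1

issued = [0, 1, 4, 5]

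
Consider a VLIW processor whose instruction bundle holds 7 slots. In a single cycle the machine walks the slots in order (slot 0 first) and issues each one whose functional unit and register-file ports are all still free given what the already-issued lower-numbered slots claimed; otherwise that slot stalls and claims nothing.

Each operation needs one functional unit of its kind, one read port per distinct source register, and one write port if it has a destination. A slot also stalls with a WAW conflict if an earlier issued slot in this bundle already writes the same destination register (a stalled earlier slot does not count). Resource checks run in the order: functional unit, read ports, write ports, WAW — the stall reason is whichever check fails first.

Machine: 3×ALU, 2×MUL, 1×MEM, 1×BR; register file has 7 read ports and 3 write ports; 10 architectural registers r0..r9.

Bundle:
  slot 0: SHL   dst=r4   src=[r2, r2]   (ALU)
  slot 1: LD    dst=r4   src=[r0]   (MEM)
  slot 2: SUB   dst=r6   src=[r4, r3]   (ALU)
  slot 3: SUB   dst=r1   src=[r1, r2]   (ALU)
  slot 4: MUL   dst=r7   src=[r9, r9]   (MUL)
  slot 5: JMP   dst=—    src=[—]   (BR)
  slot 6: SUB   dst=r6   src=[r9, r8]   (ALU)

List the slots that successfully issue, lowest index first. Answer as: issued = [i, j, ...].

issued = [0, 2, 3, 5]

[0] ALU needs rd=1 wr=1: ok; after: ALU=2 MUL=2 MEM=1 BR=1, R=6, W=2
[1] MEM needs rd=1 wr=1: WAW; after: ALU=2 MUL=2 MEM=1 BR=1, R=6, W=2
[2] ALU needs rd=2 wr=1: ok; after: ALU=1 MUL=2 MEM=1 BR=1, R=4, W=1
[3] ALU needs rd=2 wr=1: ok; after: ALU=0 MUL=2 MEM=1 BR=1, R=2, W=0
[4] MUL needs rd=1 wr=1: WR_PORT; after: ALU=0 MUL=2 MEM=1 BR=1, R=2, W=0
[5] BR needs rd=0 wr=0: ok; after: ALU=0 MUL=2 MEM=1 BR=0, R=2, W=0
[6] ALU needs rd=2 wr=1: FU; after: ALU=0 MUL=2 MEM=1 BR=0, R=2, W=0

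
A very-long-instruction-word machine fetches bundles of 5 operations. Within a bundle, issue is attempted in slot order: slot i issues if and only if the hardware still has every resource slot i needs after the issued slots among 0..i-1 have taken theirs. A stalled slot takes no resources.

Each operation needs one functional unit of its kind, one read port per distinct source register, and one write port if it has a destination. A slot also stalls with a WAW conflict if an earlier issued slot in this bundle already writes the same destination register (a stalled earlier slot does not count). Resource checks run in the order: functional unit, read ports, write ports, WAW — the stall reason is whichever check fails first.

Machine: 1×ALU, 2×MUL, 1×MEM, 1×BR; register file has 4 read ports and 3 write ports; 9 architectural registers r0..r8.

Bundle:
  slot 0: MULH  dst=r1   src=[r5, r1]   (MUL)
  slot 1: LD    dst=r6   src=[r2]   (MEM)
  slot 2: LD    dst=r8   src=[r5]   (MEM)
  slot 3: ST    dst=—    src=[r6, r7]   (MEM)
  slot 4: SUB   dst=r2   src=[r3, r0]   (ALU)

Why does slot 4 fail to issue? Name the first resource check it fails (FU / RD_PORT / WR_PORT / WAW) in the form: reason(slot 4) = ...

reason(slot 4) = RD_PORT

  0. MUL→r1 ⇒ go  {1A/1Mu/1Ld/1B | 2r 2w}
  1. MEM→r6 ⇒ go  {1A/1Mu/0Ld/1B | 1r 1w}
  2. MEM→r8 ⇒ no(FU)  {1A/1Mu/0Ld/1B | 1r 1w}
  3. MEM ⇒ no(FU)  {1A/1Mu/0Ld/1B | 1r 1w}
  4. ALU→r2 ⇒ no(RD_PORT)  {1A/1Mu/0Ld/1B | 1r 1w}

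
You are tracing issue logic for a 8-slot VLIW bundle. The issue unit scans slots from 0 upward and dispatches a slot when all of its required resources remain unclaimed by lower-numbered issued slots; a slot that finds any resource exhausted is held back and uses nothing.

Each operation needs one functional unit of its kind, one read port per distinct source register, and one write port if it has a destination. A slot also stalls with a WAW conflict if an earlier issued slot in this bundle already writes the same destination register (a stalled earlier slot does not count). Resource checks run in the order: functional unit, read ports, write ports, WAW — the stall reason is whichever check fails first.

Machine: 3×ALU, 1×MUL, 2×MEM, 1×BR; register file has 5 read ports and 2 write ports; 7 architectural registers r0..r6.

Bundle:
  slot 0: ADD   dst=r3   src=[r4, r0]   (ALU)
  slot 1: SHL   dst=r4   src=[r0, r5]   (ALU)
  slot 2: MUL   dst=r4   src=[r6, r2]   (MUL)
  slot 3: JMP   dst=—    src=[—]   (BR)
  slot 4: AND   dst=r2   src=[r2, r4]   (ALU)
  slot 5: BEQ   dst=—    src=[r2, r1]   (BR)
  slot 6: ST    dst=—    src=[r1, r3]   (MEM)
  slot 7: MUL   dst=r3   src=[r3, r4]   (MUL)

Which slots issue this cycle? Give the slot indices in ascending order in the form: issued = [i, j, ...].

[0] ALU needs rd=2 wr=1: ok; after: ALU=2 MUL=1 MEM=2 BR=1, R=3, W=1
[1] ALU needs rd=2 wr=1: ok; after: ALU=1 MUL=1 MEM=2 BR=1, R=1, W=0
[2] MUL needs rd=2 wr=1: RD_PORT; after: ALU=1 MUL=1 MEM=2 BR=1, R=1, W=0
[3] BR needs rd=0 wr=0: ok; after: ALU=1 MUL=1 MEM=2 BR=0, R=1, W=0
[4] ALU needs rd=2 wr=1: RD_PORT; after: ALU=1 MUL=1 MEM=2 BR=0, R=1, W=0
[5] BR needs rd=2 wr=0: FU; after: ALU=1 MUL=1 MEM=2 BR=0, R=1, W=0
[6] MEM needs rd=2 wr=0: RD_PORT; after: ALU=1 MUL=1 MEM=2 BR=0, R=1, W=0
[7] MUL needs rd=2 wr=1: RD_PORT; after: ALU=1 MUL=1 MEM=2 BR=0, R=1, W=0

issued = [0, 1, 3]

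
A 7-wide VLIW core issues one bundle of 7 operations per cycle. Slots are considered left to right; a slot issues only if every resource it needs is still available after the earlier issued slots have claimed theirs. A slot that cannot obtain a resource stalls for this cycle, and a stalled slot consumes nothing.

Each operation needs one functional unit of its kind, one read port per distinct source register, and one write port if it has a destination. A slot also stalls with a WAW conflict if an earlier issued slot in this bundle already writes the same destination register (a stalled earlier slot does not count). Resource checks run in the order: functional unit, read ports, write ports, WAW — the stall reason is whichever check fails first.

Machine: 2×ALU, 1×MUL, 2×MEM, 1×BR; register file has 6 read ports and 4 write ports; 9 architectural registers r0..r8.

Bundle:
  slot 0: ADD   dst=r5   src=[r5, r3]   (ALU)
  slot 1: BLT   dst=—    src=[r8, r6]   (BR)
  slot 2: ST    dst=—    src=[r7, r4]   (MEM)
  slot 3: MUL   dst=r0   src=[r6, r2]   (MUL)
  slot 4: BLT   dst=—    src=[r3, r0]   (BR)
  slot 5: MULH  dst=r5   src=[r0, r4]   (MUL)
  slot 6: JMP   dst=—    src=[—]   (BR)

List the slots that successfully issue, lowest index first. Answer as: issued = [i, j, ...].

issued = [0, 1, 2]

slot 0 (ALU): ISSUE — free A1,Mu1,Ld2,B1 rp4 wp3
slot 1 (BR): ISSUE — free A1,Mu1,Ld2,B0 rp2 wp3
slot 2 (MEM): ISSUE — free A1,Mu1,Ld1,B0 rp0 wp3
slot 3 (MUL): stall RD_PORT — free A1,Mu1,Ld1,B0 rp0 wp3
slot 4 (BR): stall FU — free A1,Mu1,Ld1,B0 rp0 wp3
slot 5 (MUL): stall RD_PORT — free A1,Mu1,Ld1,B0 rp0 wp3
slot 6 (BR): stall FU — free A1,Mu1,Ld1,B0 rp0 wp3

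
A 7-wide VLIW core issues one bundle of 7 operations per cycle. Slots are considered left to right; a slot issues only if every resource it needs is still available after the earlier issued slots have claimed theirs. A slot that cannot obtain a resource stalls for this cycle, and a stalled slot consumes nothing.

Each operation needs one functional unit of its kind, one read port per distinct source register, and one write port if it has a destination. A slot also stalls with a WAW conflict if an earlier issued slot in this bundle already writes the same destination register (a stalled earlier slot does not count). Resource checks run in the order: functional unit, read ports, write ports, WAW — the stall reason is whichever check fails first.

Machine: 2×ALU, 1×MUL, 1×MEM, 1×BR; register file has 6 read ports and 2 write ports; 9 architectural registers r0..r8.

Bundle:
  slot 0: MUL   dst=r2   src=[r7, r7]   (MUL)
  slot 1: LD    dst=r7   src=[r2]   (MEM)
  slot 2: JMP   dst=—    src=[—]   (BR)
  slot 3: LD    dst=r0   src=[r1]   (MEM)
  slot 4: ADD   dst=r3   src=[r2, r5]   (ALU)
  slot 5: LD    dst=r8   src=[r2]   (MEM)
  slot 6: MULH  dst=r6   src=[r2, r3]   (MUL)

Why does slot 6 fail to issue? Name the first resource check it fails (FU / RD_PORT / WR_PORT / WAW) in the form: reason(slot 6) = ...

reason(slot 6) = FU

[0] MUL needs rd=1 wr=1: ok; after: ALU=2 MUL=0 MEM=1 BR=1, R=5, W=1
[1] MEM needs rd=1 wr=1: ok; after: ALU=2 MUL=0 MEM=0 BR=1, R=4, W=0
[2] BR needs rd=0 wr=0: ok; after: ALU=2 MUL=0 MEM=0 BR=0, R=4, W=0
[3] MEM needs rd=1 wr=1: FU; after: ALU=2 MUL=0 MEM=0 BR=0, R=4, W=0
[4] ALU needs rd=2 wr=1: WR_PORT; after: ALU=2 MUL=0 MEM=0 BR=0, R=4, W=0
[5] MEM needs rd=1 wr=1: FU; after: ALU=2 MUL=0 MEM=0 BR=0, R=4, W=0
[6] MUL needs rd=2 wr=1: FU; after: ALU=2 MUL=0 MEM=0 BR=0, R=4, W=0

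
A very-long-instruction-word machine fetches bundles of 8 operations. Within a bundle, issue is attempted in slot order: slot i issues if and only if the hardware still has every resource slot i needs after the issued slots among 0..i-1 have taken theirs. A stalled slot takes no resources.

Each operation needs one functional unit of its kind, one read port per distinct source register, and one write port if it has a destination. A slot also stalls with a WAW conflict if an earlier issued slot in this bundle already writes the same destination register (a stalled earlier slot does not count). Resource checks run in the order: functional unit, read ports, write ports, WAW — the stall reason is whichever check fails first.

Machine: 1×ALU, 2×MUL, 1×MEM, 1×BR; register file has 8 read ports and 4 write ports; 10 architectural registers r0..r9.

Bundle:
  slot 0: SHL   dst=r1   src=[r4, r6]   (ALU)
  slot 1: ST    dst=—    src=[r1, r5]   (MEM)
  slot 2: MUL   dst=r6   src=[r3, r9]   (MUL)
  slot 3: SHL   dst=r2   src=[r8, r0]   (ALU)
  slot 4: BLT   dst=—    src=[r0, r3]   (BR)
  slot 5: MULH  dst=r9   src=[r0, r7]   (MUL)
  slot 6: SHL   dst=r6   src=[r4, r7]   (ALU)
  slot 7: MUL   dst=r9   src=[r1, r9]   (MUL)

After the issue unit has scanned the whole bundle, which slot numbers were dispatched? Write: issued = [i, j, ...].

[0] ALU needs rd=2 wr=1: ok; after: ALU=0 MUL=2 MEM=1 BR=1, R=6, W=3
[1] MEM needs rd=2 wr=0: ok; after: ALU=0 MUL=2 MEM=0 BR=1, R=4, W=3
[2] MUL needs rd=2 wr=1: ok; after: ALU=0 MUL=1 MEM=0 BR=1, R=2, W=2
[3] ALU needs rd=2 wr=1: FU; after: ALU=0 MUL=1 MEM=0 BR=1, R=2, W=2
[4] BR needs rd=2 wr=0: ok; after: ALU=0 MUL=1 MEM=0 BR=0, R=0, W=2
[5] MUL needs rd=2 wr=1: RD_PORT; after: ALU=0 MUL=1 MEM=0 BR=0, R=0, W=2
[6] ALU needs rd=2 wr=1: FU; after: ALU=0 MUL=1 MEM=0 BR=0, R=0, W=2
[7] MUL needs rd=2 wr=1: RD_PORT; after: ALU=0 MUL=1 MEM=0 BR=0, R=0, W=2

issued = [0, 1, 2, 4]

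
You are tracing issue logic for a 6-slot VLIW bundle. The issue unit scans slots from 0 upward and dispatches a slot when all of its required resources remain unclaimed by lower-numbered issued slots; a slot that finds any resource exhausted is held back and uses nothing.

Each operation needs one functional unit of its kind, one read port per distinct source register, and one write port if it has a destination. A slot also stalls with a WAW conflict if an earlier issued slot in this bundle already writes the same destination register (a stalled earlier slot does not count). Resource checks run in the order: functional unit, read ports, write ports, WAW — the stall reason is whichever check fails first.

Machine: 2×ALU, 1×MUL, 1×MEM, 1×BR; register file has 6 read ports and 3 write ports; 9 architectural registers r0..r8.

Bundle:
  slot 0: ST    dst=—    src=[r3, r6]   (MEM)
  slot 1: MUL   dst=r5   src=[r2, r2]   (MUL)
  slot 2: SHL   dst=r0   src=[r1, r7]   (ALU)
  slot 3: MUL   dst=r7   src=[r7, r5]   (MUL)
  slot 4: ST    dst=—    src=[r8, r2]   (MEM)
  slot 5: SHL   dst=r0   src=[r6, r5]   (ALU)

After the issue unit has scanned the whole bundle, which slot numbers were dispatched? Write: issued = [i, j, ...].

slot 0 (MEM): ISSUE — free A2,Mu1,Ld0,B1 rp4 wp3
slot 1 (MUL): ISSUE — free A2,Mu0,Ld0,B1 rp3 wp2
slot 2 (ALU): ISSUE — free A1,Mu0,Ld0,B1 rp1 wp1
slot 3 (MUL): stall FU — free A1,Mu0,Ld0,B1 rp1 wp1
slot 4 (MEM): stall FU — free A1,Mu0,Ld0,B1 rp1 wp1
slot 5 (ALU): stall RD_PORT — free A1,Mu0,Ld0,B1 rp1 wp1

issued = [0, 1, 2]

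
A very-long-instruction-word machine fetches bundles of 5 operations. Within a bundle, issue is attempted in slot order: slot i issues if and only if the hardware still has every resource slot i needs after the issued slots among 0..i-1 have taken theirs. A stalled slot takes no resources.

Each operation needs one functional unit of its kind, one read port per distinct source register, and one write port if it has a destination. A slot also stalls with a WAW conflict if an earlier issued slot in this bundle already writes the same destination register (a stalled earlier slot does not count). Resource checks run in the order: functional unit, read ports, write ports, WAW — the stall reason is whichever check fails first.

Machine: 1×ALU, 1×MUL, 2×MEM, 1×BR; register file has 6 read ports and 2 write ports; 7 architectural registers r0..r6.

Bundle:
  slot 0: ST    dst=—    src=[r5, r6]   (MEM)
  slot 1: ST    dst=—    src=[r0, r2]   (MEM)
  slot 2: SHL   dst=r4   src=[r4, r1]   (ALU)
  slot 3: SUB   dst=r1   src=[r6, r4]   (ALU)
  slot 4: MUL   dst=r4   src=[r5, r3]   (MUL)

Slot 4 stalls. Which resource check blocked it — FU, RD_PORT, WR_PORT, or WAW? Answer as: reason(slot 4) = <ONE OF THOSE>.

  0. MEM ⇒ go  {1A/1Mu/1Ld/1B | 4r 2w}
  1. MEM ⇒ go  {1A/1Mu/0Ld/1B | 2r 2w}
  2. ALU→r4 ⇒ go  {0A/1Mu/0Ld/1B | 0r 1w}
  3. ALU→r1 ⇒ no(FU)  {0A/1Mu/0Ld/1B | 0r 1w}
  4. MUL→r4 ⇒ no(RD_PORT)  {0A/1Mu/0Ld/1B | 0r 1w}

reason(slot 4) = RD_PORT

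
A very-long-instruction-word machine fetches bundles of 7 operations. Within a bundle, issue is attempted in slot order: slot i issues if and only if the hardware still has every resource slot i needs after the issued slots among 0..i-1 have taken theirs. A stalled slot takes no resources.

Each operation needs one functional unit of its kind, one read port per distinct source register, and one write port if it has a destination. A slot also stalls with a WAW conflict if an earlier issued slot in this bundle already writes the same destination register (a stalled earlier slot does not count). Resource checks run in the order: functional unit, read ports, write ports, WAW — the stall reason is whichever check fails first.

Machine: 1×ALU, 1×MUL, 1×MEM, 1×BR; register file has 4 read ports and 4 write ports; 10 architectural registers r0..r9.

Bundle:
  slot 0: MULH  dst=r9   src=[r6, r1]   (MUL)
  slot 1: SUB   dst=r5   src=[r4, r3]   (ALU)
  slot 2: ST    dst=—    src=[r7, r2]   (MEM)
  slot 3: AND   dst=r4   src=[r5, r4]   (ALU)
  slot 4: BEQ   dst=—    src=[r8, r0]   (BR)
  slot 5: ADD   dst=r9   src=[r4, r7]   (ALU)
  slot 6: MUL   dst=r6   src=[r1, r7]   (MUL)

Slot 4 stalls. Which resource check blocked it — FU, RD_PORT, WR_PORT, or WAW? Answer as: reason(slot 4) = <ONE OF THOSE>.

reason(slot 4) = RD_PORT

(0) want 1×MUL +2rd +1wr — yes → AL1|MU0|ME1|BR1|rd2|wr3
(1) want 1×ALU +2rd +1wr — yes → AL0|MU0|ME1|BR1|rd0|wr2
(2) want 1×MEM +2rd +0wr — RD_PORT → AL0|MU0|ME1|BR1|rd0|wr2
(3) want 1×ALU +2rd +1wr — FU → AL0|MU0|ME1|BR1|rd0|wr2
(4) want 1×BR +2rd +0wr — RD_PORT → AL0|MU0|ME1|BR1|rd0|wr2
(5) want 1×ALU +2rd +1wr — FU → AL0|MU0|ME1|BR1|rd0|wr2
(6) want 1×MUL +2rd +1wr — FU → AL0|MU0|ME1|BR1|rd0|wr2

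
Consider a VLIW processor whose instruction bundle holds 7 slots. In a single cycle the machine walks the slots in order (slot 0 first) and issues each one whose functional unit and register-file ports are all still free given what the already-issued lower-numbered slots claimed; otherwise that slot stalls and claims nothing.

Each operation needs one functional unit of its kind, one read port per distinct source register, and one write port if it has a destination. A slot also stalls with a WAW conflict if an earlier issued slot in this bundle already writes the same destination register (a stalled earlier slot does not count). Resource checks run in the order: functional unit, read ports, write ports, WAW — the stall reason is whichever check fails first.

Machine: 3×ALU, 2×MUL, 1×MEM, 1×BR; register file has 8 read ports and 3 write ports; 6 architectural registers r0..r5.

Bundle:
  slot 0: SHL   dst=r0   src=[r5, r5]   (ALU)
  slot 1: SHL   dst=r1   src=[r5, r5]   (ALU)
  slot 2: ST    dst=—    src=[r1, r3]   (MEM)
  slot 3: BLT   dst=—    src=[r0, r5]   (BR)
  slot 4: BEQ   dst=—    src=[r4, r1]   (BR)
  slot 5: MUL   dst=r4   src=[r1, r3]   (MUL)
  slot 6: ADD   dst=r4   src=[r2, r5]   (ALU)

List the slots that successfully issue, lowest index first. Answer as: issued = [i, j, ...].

issued = [0, 1, 2, 3, 5]

[0] ALU needs rd=1 wr=1: ok; after: ALU=2 MUL=2 MEM=1 BR=1, R=7, W=2
[1] ALU needs rd=1 wr=1: ok; after: ALU=1 MUL=2 MEM=1 BR=1, R=6, W=1
[2] MEM needs rd=2 wr=0: ok; after: ALU=1 MUL=2 MEM=0 BR=1, R=4, W=1
[3] BR needs rd=2 wr=0: ok; after: ALU=1 MUL=2 MEM=0 BR=0, R=2, W=1
[4] BR needs rd=2 wr=0: FU; after: ALU=1 MUL=2 MEM=0 BR=0, R=2, W=1
[5] MUL needs rd=2 wr=1: ok; after: ALU=1 MUL=1 MEM=0 BR=0, R=0, W=0
[6] ALU needs rd=2 wr=1: RD_PORT; after: ALU=1 MUL=1 MEM=0 BR=0, R=0, W=0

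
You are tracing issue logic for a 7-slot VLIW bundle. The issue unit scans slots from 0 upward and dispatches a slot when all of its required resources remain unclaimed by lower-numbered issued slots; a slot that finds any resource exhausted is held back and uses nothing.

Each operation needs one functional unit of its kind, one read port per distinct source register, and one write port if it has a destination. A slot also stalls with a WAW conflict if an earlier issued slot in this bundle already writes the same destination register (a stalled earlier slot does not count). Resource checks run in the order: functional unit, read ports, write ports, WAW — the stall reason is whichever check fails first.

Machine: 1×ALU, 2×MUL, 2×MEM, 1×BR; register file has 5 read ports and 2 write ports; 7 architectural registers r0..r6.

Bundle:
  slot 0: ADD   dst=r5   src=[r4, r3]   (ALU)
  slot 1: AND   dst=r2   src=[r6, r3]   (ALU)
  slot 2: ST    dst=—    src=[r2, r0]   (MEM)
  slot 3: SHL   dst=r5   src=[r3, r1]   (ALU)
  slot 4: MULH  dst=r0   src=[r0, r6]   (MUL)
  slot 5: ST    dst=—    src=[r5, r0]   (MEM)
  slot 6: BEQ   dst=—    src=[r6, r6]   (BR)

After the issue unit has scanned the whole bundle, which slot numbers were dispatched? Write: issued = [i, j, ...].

slot 0 (ALU): ISSUE — free A0,Mu2,Ld2,B1 rp3 wp1
slot 1 (ALU): stall FU — free A0,Mu2,Ld2,B1 rp3 wp1
slot 2 (MEM): ISSUE — free A0,Mu2,Ld1,B1 rp1 wp1
slot 3 (ALU): stall FU — free A0,Mu2,Ld1,B1 rp1 wp1
slot 4 (MUL): stall RD_PORT — free A0,Mu2,Ld1,B1 rp1 wp1
slot 5 (MEM): stall RD_PORT — free A0,Mu2,Ld1,B1 rp1 wp1
slot 6 (BR): ISSUE — free A0,Mu2,Ld1,B0 rp0 wp1

issued = [0, 2, 6]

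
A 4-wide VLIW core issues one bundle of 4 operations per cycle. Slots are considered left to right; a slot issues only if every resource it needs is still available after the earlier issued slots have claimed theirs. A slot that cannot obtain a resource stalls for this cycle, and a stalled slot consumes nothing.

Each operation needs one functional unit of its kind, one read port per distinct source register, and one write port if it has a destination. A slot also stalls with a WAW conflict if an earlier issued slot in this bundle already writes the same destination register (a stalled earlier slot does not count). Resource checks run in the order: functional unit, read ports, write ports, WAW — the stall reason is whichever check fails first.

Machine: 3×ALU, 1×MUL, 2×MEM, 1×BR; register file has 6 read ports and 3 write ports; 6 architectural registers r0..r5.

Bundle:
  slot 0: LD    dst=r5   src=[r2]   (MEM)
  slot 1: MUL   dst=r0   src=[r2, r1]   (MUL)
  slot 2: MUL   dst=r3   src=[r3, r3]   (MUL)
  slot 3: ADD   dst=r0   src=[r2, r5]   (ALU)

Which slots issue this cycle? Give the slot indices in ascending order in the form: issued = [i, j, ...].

  0. MEM→r5 ⇒ go  {3A/1Mu/1Ld/1B | 5r 2w}
  1. MUL→r0 ⇒ go  {3A/0Mu/1Ld/1B | 3r 1w}
  2. MUL→r3 ⇒ no(FU)  {3A/0Mu/1Ld/1B | 3r 1w}
  3. ALU→r0 ⇒ no(WAW)  {3A/0Mu/1Ld/1B | 3r 1w}

issued = [0, 1]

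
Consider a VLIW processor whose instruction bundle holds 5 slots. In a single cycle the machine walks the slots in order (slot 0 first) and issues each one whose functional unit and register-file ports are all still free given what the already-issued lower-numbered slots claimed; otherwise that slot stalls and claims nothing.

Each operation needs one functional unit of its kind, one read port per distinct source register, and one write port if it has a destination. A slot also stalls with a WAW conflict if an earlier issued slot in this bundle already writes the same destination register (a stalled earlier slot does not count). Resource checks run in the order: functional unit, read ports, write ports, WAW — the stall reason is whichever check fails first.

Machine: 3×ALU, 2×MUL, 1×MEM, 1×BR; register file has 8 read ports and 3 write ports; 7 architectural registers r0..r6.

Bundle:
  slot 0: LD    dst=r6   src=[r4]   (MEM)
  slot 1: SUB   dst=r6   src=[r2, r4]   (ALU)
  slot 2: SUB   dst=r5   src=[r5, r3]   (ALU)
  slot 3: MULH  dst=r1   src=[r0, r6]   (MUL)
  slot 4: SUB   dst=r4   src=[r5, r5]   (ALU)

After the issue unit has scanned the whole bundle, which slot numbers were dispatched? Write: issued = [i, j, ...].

[0] MEM needs rd=1 wr=1: ok; after: ALU=3 MUL=2 MEM=0 BR=1, R=7, W=2
[1] ALU needs rd=2 wr=1: WAW; after: ALU=3 MUL=2 MEM=0 BR=1, R=7, W=2
[2] ALU needs rd=2 wr=1: ok; after: ALU=2 MUL=2 MEM=0 BR=1, R=5, W=1
[3] MUL needs rd=2 wr=1: ok; after: ALU=2 MUL=1 MEM=0 BR=1, R=3, W=0
[4] ALU needs rd=1 wr=1: WR_PORT; after: ALU=2 MUL=1 MEM=0 BR=1, R=3, W=0

issued = [0, 2, 3]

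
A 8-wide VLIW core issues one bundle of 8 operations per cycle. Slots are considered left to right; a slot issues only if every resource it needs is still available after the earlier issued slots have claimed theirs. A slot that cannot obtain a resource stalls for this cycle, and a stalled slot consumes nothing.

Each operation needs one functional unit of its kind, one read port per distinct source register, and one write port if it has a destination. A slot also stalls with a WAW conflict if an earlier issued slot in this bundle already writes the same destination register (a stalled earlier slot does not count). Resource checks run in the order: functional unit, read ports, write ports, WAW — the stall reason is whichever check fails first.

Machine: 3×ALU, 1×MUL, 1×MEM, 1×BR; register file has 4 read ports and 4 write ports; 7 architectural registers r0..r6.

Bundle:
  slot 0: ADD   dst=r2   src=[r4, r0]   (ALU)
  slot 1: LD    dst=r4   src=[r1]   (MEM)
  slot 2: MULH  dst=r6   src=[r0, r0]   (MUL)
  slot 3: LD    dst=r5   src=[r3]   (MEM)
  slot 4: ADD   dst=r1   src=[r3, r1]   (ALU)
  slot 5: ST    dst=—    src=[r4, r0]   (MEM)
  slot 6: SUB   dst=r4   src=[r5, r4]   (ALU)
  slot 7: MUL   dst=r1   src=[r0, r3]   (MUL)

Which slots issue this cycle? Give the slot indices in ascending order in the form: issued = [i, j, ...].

  0. ALU→r2 ⇒ go  {2A/1Mu/1Ld/1B | 2r 3w}
  1. MEM→r4 ⇒ go  {2A/1Mu/0Ld/1B | 1r 2w}
  2. MUL→r6 ⇒ go  {2A/0Mu/0Ld/1B | 0r 1w}
  3. MEM→r5 ⇒ no(FU)  {2A/0Mu/0Ld/1B | 0r 1w}
  4. ALU→r1 ⇒ no(RD_PORT)  {2A/0Mu/0Ld/1B | 0r 1w}
  5. MEM ⇒ no(FU)  {2A/0Mu/0Ld/1B | 0r 1w}
  6. ALU→r4 ⇒ no(RD_PORT)  {2A/0Mu/0Ld/1B | 0r 1w}
  7. MUL→r1 ⇒ no(FU)  {2A/0Mu/0Ld/1B | 0r 1w}

issued = [0, 1, 2]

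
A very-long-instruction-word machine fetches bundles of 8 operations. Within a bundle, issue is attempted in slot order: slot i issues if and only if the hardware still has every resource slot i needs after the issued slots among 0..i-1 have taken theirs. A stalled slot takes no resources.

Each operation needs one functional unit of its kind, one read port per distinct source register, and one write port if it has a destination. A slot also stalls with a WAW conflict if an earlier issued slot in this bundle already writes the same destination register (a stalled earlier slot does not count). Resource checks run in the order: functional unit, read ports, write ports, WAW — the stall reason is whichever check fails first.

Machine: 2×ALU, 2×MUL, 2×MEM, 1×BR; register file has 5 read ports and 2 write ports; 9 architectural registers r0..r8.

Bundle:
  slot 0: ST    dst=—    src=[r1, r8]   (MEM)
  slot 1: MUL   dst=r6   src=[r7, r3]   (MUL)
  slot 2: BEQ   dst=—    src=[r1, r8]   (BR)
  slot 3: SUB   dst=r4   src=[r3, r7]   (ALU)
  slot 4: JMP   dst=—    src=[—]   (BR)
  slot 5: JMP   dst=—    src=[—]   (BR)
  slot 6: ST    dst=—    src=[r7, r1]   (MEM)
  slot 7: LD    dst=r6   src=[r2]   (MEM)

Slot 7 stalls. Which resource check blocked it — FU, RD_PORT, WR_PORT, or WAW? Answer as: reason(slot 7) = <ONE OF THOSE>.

  0. MEM ⇒ go  {2A/2Mu/1Ld/1B | 3r 2w}
  1. MUL→r6 ⇒ go  {2A/1Mu/1Ld/1B | 1r 1w}
  2. BR ⇒ no(RD_PORT)  {2A/1Mu/1Ld/1B | 1r 1w}
  3. ALU→r4 ⇒ no(RD_PORT)  {2A/1Mu/1Ld/1B | 1r 1w}
  4. BR ⇒ go  {2A/1Mu/1Ld/0B | 1r 1w}
  5. BR ⇒ no(FU)  {2A/1Mu/1Ld/0B | 1r 1w}
  6. MEM ⇒ no(RD_PORT)  {2A/1Mu/1Ld/0B | 1r 1w}
  7. MEM→r6 ⇒ no(WAW)  {2A/1Mu/1Ld/0B | 1r 1w}

reason(slot 7) = WAW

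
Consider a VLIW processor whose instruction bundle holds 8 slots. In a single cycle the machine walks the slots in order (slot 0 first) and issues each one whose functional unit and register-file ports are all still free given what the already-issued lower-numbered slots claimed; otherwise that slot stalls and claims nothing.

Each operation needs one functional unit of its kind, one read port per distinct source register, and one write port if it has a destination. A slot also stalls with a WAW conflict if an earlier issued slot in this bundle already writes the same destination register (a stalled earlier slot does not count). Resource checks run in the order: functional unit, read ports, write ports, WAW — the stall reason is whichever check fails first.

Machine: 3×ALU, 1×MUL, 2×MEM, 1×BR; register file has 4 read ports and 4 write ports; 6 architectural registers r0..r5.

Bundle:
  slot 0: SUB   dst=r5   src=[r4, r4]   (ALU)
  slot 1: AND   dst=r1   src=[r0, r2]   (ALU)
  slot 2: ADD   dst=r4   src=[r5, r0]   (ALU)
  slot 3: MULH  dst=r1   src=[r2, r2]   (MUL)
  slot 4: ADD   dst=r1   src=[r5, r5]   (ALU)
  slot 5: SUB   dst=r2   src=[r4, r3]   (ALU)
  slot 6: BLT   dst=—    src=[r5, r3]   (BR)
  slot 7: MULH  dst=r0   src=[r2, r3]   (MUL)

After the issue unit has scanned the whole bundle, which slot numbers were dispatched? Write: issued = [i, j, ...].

  0. ALU→r5 ⇒ go  {2A/1Mu/2Ld/1B | 3r 3w}
  1. ALU→r1 ⇒ go  {1A/1Mu/2Ld/1B | 1r 2w}
  2. ALU→r4 ⇒ no(RD_PORT)  {1A/1Mu/2Ld/1B | 1r 2w}
  3. MUL→r1 ⇒ no(WAW)  {1A/1Mu/2Ld/1B | 1r 2w}
  4. ALU→r1 ⇒ no(WAW)  {1A/1Mu/2Ld/1B | 1r 2w}
  5. ALU→r2 ⇒ no(RD_PORT)  {1A/1Mu/2Ld/1B | 1r 2w}
  6. BR ⇒ no(RD_PORT)  {1A/1Mu/2Ld/1B | 1r 2w}
  7. MUL→r0 ⇒ no(RD_PORT)  {1A/1Mu/2Ld/1B | 1r 2w}

issued = [0, 1]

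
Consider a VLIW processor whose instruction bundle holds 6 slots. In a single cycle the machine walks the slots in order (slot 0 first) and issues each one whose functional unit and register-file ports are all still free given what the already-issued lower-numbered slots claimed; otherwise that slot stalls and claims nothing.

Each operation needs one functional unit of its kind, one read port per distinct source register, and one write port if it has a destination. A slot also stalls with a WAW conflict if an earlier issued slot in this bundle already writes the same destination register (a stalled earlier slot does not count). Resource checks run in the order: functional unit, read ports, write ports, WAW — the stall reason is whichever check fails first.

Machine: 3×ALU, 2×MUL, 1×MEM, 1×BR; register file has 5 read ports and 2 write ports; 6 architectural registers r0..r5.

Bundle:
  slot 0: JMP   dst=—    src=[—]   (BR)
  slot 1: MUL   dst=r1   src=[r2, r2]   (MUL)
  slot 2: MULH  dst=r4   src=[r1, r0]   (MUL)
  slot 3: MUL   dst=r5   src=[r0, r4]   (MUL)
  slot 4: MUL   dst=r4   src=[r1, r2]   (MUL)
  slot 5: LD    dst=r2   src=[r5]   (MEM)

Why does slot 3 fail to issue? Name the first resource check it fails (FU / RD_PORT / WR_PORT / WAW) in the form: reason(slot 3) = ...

reason(slot 3) = FU

slot 0 (BR): ISSUE — free A3,Mu2,Ld1,B0 rp5 wp2
slot 1 (MUL): ISSUE — free A3,Mu1,Ld1,B0 rp4 wp1
slot 2 (MUL): ISSUE — free A3,Mu0,Ld1,B0 rp2 wp0
slot 3 (MUL): stall FU — free A3,Mu0,Ld1,B0 rp2 wp0
slot 4 (MUL): stall FU — free A3,Mu0,Ld1,B0 rp2 wp0
slot 5 (MEM): stall WR_PORT — free A3,Mu0,Ld1,B0 rp2 wp0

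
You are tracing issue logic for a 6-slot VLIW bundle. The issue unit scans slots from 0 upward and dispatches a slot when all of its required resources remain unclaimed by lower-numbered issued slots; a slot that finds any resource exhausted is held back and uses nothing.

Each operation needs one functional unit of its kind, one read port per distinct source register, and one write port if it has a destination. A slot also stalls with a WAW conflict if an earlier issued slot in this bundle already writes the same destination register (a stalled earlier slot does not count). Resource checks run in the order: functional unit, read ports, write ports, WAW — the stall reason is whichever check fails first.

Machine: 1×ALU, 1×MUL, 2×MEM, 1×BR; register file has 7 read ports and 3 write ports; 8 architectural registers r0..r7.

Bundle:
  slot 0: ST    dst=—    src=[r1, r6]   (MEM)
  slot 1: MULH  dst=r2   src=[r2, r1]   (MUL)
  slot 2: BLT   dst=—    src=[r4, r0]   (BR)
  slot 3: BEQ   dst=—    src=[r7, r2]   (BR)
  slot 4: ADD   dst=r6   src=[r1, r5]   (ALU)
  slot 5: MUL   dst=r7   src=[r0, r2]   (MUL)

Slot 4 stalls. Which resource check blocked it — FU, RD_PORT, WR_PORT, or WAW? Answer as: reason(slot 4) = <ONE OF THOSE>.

(0) want 1×MEM +2rd +0wr — yes → AL1|MU1|ME1|BR1|rd5|wr3
(1) want 1×MUL +2rd +1wr — yes → AL1|MU0|ME1|BR1|rd3|wr2
(2) want 1×BR +2rd +0wr — yes → AL1|MU0|ME1|BR0|rd1|wr2
(3) want 1×BR +2rd +0wr — FU → AL1|MU0|ME1|BR0|rd1|wr2
(4) want 1×ALU +2rd +1wr — RD_PORT → AL1|MU0|ME1|BR0|rd1|wr2
(5) want 1×MUL +2rd +1wr — FU → AL1|MU0|ME1|BR0|rd1|wr2

reason(slot 4) = RD_PORT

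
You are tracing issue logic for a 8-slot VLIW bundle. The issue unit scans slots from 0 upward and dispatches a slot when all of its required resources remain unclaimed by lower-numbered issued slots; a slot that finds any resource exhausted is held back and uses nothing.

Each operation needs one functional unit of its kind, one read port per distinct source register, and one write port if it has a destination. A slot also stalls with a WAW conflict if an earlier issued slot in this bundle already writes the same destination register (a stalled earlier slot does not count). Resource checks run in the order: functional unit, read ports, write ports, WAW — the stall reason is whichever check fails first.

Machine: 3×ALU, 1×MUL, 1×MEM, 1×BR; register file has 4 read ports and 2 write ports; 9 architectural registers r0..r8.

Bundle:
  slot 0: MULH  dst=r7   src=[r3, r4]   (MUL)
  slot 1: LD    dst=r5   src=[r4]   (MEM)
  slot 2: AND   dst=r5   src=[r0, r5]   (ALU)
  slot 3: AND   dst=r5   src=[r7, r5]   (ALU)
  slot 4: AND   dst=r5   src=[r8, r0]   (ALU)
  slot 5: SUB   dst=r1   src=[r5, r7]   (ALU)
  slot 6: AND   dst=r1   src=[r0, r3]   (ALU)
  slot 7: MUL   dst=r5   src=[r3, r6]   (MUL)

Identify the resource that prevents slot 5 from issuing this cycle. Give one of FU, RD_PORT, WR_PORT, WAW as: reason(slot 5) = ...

#0 MUL src=r3,r4 dispatched  <A:3 Mu:0 Ld:1 B:1 rd:2 wr:1>
#1 MEM src=r4 dispatched  <A:3 Mu:0 Ld:0 B:1 rd:1 wr:0>
#2 ALU src=r0,r5 held:RD_PORT  <A:3 Mu:0 Ld:0 B:1 rd:1 wr:0>
#3 ALU src=r7,r5 held:RD_PORT  <A:3 Mu:0 Ld:0 B:1 rd:1 wr:0>
#4 ALU src=r8,r0 held:RD_PORT  <A:3 Mu:0 Ld:0 B:1 rd:1 wr:0>
#5 ALU src=r5,r7 held:RD_PORT  <A:3 Mu:0 Ld:0 B:1 rd:1 wr:0>
#6 ALU src=r0,r3 held:RD_PORT  <A:3 Mu:0 Ld:0 B:1 rd:1 wr:0>
#7 MUL src=r3,r6 held:FU  <A:3 Mu:0 Ld:0 B:1 rd:1 wr:0>

reason(slot 5) = RD_PORT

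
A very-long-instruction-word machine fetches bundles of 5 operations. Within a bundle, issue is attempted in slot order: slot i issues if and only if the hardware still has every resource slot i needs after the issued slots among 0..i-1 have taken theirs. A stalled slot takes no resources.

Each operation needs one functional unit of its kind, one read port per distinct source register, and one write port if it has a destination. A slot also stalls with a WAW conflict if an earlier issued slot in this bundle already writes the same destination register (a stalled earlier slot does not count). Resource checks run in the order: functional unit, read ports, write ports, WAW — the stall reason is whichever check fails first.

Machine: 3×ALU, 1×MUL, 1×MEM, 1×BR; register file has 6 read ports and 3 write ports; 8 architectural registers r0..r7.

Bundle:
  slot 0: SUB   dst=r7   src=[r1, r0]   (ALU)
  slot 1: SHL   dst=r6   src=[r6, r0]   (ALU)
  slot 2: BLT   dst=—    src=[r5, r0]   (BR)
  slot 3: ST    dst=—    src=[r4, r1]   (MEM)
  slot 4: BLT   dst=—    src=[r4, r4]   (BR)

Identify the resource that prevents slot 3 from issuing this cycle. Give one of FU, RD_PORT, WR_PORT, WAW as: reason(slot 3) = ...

slot 0 (ALU): ISSUE — free A2,Mu1,Ld1,B1 rp4 wp2
slot 1 (ALU): ISSUE — free A1,Mu1,Ld1,B1 rp2 wp1
slot 2 (BR): ISSUE — free A1,Mu1,Ld1,B0 rp0 wp1
slot 3 (MEM): stall RD_PORT — free A1,Mu1,Ld1,B0 rp0 wp1
slot 4 (BR): stall FU — free A1,Mu1,Ld1,B0 rp0 wp1

reason(slot 3) = RD_PORT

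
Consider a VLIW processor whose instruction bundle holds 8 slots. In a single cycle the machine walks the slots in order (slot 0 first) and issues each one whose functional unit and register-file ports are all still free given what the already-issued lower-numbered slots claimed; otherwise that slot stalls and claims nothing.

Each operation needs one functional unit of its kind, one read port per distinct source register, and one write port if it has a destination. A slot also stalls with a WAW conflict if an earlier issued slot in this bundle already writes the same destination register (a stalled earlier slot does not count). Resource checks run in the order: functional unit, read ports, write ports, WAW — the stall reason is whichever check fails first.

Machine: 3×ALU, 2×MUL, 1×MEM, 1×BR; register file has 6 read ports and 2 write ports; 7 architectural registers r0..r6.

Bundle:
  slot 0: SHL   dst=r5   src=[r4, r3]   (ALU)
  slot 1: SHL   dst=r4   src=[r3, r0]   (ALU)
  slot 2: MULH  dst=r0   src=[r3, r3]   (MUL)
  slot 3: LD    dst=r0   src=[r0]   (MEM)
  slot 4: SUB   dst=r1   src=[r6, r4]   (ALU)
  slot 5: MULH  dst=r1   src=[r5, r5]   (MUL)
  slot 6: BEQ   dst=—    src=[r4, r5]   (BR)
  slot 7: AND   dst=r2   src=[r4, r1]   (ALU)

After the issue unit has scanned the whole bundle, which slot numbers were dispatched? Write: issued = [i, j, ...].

[0] ALU needs rd=2 wr=1: ok; after: ALU=2 MUL=2 MEM=1 BR=1, R=4, W=1
[1] ALU needs rd=2 wr=1: ok; after: ALU=1 MUL=2 MEM=1 BR=1, R=2, W=0
[2] MUL needs rd=1 wr=1: WR_PORT; after: ALU=1 MUL=2 MEM=1 BR=1, R=2, W=0
[3] MEM needs rd=1 wr=1: WR_PORT; after: ALU=1 MUL=2 MEM=1 BR=1, R=2, W=0
[4] ALU needs rd=2 wr=1: WR_PORT; after: ALU=1 MUL=2 MEM=1 BR=1, R=2, W=0
[5] MUL needs rd=1 wr=1: WR_PORT; after: ALU=1 MUL=2 MEM=1 BR=1, R=2, W=0
[6] BR needs rd=2 wr=0: ok; after: ALU=1 MUL=2 MEM=1 BR=0, R=0, W=0
[7] ALU needs rd=2 wr=1: RD_PORT; after: ALU=1 MUL=2 MEM=1 BR=0, R=0, W=0

issued = [0, 1, 6]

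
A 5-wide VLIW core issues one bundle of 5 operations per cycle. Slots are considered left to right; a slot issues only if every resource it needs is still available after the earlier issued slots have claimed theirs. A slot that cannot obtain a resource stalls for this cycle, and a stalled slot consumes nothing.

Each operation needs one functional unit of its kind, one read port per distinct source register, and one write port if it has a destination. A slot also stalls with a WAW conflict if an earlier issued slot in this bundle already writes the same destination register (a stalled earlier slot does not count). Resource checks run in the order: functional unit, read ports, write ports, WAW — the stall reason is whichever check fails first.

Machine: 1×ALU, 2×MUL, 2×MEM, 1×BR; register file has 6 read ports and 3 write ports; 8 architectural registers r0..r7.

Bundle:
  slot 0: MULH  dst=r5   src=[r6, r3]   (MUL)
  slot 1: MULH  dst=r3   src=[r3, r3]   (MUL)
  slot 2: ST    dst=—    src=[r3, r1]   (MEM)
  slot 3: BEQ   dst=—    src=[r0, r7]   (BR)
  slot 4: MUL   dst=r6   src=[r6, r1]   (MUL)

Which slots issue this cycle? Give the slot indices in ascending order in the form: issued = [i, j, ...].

issued = [0, 1, 2]

  0. MUL→r5 ⇒ go  {1A/1Mu/2Ld/1B | 4r 2w}
  1. MUL→r3 ⇒ go  {1A/0Mu/2Ld/1B | 3r 1w}
  2. MEM ⇒ go  {1A/0Mu/1Ld/1B | 1r 1w}
  3. BR ⇒ no(RD_PORT)  {1A/0Mu/1Ld/1B | 1r 1w}
  4. MUL→r6 ⇒ no(FU)  {1A/0Mu/1Ld/1B | 1r 1w}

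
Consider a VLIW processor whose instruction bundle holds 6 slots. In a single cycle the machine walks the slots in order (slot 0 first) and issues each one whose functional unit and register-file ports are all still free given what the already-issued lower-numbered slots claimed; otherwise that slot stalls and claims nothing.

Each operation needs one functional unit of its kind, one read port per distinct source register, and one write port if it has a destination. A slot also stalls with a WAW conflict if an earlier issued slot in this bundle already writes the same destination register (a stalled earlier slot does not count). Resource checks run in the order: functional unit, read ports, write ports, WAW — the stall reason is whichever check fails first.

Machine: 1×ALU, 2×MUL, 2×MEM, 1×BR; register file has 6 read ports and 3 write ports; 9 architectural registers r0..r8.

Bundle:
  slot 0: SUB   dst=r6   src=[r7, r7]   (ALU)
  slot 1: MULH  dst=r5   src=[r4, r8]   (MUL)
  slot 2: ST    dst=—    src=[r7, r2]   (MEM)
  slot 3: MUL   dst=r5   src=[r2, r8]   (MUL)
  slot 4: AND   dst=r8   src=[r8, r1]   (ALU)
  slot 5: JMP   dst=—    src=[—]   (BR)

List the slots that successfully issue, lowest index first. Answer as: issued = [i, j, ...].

issued = [0, 1, 2, 5]

#0 ALU src=r7,r7 dispatched  <A:0 Mu:2 Ld:2 B:1 rd:5 wr:2>
#1 MUL src=r4,r8 dispatched  <A:0 Mu:1 Ld:2 B:1 rd:3 wr:1>
#2 MEM src=r7,r2 dispatched  <A:0 Mu:1 Ld:1 B:1 rd:1 wr:1>
#3 MUL src=r2,r8 held:RD_PORT  <A:0 Mu:1 Ld:1 B:1 rd:1 wr:1>
#4 ALU src=r8,r1 held:FU  <A:0 Mu:1 Ld:1 B:1 rd:1 wr:1>
#5 BR src=- dispatched  <A:0 Mu:1 Ld:1 B:0 rd:1 wr:1>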